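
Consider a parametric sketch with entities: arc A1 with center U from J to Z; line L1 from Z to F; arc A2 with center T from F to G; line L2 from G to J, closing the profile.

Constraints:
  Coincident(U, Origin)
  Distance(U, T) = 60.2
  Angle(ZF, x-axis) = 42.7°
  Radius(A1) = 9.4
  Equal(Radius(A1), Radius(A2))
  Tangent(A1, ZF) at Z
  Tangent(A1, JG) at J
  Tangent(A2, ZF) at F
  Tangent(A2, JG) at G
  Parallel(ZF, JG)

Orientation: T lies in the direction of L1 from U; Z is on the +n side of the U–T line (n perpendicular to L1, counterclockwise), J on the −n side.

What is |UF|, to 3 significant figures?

60.9

Tangency of A1 to both parallel lines with radius 9.4 puts Z and J at U ± 9.4·n: Z = (-6.37, 6.91), J = (6.37, -6.91). Equal radii place F and G the same way about T: F = T + 9.4·n = (37.9, 47.7), G = T − 9.4·n = (50.6, 33.9). Then |UF| = |F − U| = 60.9.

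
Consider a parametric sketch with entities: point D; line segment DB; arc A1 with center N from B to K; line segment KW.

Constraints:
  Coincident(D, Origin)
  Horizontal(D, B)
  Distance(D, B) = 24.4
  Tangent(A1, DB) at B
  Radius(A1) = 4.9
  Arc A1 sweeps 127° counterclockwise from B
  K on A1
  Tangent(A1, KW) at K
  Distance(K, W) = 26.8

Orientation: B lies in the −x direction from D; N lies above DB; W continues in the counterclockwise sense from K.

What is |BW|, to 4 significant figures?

31.70

D is at the origin; DB is horizontal with |DB| = 24.4 and B on the −x side, so B = (-24.40, 0.000). A1 meets DB tangentially, so NB is at right angles to DB, so N = B + (0, 4.9) = (-24.40, 4.900). On A1, B sits at bearing -90° from N; a 127° counterclockwise sweep puts K at bearing 37°, so K = N + 4.9·(cos 37°, sin 37°) = (-20.49, 7.849). The tangent condition forces NK to be normal to KW, so KW runs along (−sin 37°, cos 37°); with |KW| = 26.8, W = (-36.62, 29.25). Then |BW| = |W − B| = 31.70.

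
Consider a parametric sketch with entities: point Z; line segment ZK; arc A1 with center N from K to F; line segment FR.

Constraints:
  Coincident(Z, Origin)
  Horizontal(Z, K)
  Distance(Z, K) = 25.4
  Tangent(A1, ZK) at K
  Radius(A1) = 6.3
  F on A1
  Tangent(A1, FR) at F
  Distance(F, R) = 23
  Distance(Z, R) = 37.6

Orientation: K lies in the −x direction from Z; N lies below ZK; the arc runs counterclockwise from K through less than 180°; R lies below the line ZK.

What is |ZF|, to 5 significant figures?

32.421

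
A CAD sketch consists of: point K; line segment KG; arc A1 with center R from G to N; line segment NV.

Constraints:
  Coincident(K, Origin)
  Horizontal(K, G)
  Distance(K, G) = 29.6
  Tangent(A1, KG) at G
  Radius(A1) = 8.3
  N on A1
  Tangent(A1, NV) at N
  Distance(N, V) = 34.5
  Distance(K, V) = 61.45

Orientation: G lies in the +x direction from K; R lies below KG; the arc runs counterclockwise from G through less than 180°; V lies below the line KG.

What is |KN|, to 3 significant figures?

27.5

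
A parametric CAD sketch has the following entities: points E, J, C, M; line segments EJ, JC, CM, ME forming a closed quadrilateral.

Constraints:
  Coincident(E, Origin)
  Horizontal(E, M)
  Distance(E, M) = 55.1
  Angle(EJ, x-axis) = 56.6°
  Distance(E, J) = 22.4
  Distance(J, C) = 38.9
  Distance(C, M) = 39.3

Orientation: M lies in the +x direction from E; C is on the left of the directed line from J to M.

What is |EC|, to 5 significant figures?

59.791

Checks: E = (0.00, 0.00) ✓; |JC| = 38.90 ✓; |CM| = 39.30 ✓.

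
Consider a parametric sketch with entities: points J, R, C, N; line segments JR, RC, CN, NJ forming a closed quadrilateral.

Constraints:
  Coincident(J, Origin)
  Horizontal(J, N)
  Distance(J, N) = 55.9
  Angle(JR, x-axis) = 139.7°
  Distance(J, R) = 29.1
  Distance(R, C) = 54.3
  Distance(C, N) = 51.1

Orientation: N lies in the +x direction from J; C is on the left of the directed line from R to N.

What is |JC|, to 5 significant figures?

49.918

Checks: J = (0.00, 0.00) ✓; |RC| = 54.30 ✓; |CN| = 51.10 ✓.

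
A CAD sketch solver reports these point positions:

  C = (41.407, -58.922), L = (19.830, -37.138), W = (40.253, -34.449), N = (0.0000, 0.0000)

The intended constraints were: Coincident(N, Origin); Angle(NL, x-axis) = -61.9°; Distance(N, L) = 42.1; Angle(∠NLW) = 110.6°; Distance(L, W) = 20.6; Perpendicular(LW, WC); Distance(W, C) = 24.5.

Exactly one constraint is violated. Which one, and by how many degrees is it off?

Perpendicular(LW, WC) — off by 4.80°.

N = (0.00, 0.00) ✓; NL at -61.90° ✓; |NL| = 42.10 ✓; ∠NLW = 110.6° ✓; |LW| = 20.60 ✓; ∠(LW, WC) = 94.80° ✗; |WC| = 24.50 ✓.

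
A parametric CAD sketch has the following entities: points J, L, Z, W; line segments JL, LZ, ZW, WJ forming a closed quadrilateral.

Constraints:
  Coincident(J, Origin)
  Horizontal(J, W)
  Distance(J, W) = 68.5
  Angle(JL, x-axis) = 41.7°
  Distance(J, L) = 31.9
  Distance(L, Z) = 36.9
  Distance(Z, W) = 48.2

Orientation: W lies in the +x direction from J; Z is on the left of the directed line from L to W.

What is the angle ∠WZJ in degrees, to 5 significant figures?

69.118°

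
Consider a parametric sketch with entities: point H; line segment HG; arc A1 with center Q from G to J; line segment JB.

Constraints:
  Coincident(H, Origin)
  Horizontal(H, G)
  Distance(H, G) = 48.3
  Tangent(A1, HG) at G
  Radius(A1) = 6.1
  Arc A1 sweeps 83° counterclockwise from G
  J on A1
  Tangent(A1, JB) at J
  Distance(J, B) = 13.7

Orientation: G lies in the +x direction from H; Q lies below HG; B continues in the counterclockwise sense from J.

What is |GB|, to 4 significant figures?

20.47

H is at the origin; HG is horizontal with |HG| = 48.3 and G on the +x side, so G = (48.30, 0.000). Tangency of A1 to HG means the radius QG is perpendicular to HG, so Q = G + (0, -6.1) = (48.30, -6.100). On A1, G sits at bearing 90° from Q; an 83° counterclockwise sweep puts J at bearing 173°, so J = Q + 6.1·(cos 173°, sin 173°) = (42.25, -5.357). Since A1 is tangent to JB there, QJ ⟂ JB, so JB runs along (−sin 173°, cos 173°); with |JB| = 13.7, B = (40.58, -18.95). Then |GB| = |B − G| = 20.47.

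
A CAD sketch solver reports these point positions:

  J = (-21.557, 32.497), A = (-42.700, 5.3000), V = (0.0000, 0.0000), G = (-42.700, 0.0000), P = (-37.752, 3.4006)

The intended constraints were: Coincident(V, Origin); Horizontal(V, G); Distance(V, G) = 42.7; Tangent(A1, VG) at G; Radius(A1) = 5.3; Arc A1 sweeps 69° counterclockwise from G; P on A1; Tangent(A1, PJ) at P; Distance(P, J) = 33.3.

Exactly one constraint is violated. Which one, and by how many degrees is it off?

Tangent(A1, PJ) at P — off by 8.10°.

V = (0.00, 0.00) ✓; V.y = 0.00, G.y = 0.00 ✓; |VG| = 42.70 ✓; ∠(AG, GV) = 90.00° ✓; |AG| = 5.300 ✓; bearing(A→P) − bearing(A→G) = 69.00° ✓; |AP| = 5.300 ✓; ∠(AP, PJ) = 98.10° ✗; |PJ| = 33.30 ✓.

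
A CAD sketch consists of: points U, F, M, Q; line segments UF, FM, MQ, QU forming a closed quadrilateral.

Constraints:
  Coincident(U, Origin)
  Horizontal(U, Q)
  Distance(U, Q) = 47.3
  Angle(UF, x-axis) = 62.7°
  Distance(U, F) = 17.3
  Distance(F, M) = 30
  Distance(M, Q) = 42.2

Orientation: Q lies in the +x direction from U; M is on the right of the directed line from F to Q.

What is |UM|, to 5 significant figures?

16.536

Checks: |FM| = 30.00 ✓; |MQ| = 42.20 ✓.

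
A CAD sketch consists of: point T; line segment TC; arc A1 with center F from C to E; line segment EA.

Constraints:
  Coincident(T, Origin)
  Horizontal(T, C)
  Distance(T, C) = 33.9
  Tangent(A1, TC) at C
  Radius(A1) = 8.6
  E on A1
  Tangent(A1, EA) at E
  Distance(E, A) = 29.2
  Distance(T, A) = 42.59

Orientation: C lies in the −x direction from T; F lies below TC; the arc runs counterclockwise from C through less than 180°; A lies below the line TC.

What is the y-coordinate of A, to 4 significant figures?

-36.56

Checks: ∠(FC, CT) = 90.00° ✓; |FC| = 8.600 ✓; |FE| = 8.600 ✓; ∠(FE, EA) = 90.00° ✓; |EA| = 29.20 ✓; |TA| = 42.59 ✓.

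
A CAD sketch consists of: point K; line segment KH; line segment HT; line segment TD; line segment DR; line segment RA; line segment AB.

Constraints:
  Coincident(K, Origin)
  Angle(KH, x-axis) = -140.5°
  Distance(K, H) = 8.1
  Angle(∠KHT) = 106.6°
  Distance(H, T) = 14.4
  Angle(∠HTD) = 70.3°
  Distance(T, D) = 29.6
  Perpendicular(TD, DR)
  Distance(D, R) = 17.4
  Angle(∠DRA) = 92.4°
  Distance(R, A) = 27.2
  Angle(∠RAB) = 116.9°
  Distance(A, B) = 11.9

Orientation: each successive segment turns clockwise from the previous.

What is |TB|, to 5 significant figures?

8.8412

∠DRA = 92.4° gives RA at -141.20° from the x-axis; with |RA| = 27.2, A = (-5.2500, -10.604). ∠RAB = 116.9° gives AB at 155.70° from the x-axis; with |AB| = 11.9, B = (-16.096, -5.7073). Then |TB| = |B − T| = 8.8412.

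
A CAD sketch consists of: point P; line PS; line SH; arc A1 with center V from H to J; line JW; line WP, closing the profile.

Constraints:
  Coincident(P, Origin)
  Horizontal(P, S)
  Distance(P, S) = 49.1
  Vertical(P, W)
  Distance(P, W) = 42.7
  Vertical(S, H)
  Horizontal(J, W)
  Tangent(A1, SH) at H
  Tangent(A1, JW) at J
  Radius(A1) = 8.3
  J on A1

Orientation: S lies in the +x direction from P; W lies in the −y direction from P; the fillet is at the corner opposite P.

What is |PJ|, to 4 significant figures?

59.06

The virtual corner opposite P is at (49.10, -42.70). Tangency of A1 to SH means the radius VH is perpendicular to SH and the tangent condition forces VJ to be normal to JW, with radius 8.3, so the center V sits 8.3 in from both sides at V = (40.80, -34.40). That places the tangent points at H = (49.10, -34.40) on SH and J = (40.80, -42.70) on JW. Then |PJ| = |J − P| = 59.06.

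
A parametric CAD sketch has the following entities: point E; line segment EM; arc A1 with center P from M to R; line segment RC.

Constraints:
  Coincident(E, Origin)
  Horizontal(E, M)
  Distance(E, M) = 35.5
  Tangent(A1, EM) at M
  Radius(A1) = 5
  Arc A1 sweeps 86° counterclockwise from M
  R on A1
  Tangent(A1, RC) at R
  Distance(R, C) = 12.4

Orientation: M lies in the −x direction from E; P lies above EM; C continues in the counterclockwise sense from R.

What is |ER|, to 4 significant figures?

30.86

A1 meets EM tangentially, so PM is at right angles to EM, so P = M + (0, 5) = (-35.50, 5.000). On A1, M sits at bearing -90° from P; an 86° counterclockwise sweep puts R at bearing -4°, so R = P + 5.0·(cos -4°, sin -4°) = (-30.51, 4.651). Then |ER| = |R − E| = 30.86.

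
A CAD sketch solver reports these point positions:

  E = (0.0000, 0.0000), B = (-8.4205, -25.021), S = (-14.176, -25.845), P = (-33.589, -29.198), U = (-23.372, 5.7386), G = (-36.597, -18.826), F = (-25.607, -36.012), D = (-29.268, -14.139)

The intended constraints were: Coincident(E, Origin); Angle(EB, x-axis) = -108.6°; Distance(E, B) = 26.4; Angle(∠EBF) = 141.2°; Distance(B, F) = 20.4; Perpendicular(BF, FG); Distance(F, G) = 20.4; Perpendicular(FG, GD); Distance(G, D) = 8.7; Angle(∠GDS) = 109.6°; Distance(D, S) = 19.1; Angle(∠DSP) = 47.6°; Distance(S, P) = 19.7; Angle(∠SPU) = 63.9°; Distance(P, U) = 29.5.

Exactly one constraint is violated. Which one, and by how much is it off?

Distance(P, U) = 29.5 — off by 6.90.

E = (0.00, 0.00) ✓; EB at -108.6° ✓; |EB| = 26.40 ✓; ∠EBF = 141.2° ✓; |BF| = 20.40 ✓; ∠(BF, FG) = 90.00° ✓; |FG| = 20.40 ✓; ∠(FG, GD) = 90.00° ✓; |GD| = 8.700 ✓; ∠GDS = 109.6° ✓; |DS| = 19.10 ✓; ∠DSP = 47.60° ✓; |SP| = 19.70 ✓; ∠SPU = 63.90° ✓; |PU| = 36.40 ✗.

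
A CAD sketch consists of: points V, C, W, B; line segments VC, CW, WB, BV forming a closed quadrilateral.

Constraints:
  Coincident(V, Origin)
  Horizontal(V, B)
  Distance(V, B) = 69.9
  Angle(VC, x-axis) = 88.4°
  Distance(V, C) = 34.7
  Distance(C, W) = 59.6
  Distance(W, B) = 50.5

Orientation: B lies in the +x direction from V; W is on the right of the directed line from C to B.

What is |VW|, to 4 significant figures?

31.28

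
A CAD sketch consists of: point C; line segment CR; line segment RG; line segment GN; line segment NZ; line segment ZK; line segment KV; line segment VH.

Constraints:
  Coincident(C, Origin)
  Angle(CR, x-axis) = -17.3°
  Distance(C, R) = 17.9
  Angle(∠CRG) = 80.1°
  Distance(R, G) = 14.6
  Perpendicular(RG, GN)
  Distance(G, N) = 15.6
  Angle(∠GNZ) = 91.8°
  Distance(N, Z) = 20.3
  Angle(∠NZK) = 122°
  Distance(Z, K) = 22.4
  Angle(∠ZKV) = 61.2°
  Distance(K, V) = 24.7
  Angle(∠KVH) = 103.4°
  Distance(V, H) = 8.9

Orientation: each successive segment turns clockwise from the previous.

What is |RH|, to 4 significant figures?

10.06

∠ZKV = 61.2° gives KV at -112.2° from the x-axis; with |KV| = 24.7, V = (18.17, -13.13). ∠KVH = 103.4° gives VH at 171.2° from the x-axis; with |VH| = 8.9, H = (9.373, -11.77). Then |RH| = |H − R| = 10.06.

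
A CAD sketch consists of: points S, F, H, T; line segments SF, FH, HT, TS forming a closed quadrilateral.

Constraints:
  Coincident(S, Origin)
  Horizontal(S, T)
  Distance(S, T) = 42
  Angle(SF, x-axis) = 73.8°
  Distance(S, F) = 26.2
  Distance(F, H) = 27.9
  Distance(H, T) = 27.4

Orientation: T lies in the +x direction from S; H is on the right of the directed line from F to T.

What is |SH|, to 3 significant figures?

14.8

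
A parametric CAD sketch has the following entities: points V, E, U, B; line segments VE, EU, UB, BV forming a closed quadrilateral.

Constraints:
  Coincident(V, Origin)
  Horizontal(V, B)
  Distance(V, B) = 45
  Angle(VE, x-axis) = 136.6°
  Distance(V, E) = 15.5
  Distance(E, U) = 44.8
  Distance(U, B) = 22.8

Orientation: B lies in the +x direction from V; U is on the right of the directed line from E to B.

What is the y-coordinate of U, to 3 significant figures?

-13.4

V is at the origin; VB is horizontal with |VB| = 45.0 and B in +x, so B = (45.0, 0). VE runs at 136.6° with |VE| = 15.5, so E = (-11.3, 10.6). U is determined by |EU| = 44.8 and |UB| = 22.8 together: it lies at the intersection of circle(E, 44.8) and circle(B, 22.8). With |EB| = 57.3, the foot of the radical line on EB is 41.6 from E and the perpendicular offset is √(44.8² − 41.6²) = 16.6. Taking the right-of-EB solution: U = (26.5, -13.4).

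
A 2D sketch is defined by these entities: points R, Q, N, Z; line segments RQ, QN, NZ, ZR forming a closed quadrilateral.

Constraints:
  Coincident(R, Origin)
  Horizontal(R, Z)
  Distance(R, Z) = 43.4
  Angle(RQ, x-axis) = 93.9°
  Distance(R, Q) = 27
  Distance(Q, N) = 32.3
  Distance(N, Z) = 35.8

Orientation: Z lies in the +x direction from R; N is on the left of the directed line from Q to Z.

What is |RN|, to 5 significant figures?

44.611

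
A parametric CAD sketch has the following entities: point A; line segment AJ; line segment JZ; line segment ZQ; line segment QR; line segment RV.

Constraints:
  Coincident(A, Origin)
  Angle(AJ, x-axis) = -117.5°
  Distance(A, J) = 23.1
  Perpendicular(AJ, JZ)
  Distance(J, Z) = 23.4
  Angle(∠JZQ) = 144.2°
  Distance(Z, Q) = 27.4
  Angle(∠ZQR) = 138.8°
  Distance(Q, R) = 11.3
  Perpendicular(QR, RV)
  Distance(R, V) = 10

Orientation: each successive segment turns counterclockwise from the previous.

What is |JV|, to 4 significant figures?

48.31

A is at the origin; AJ runs at -117.5° with length 23.1, so J = (-10.67, -20.49). AJ ⟂ JZ, so JZ runs at -27.50°; with |JZ| = 23.4, Z = (10.09, -31.29). ∠JZQ = 144.2° gives ZQ at 8.300° from the x-axis; with |ZQ| = 27.4, Q = (37.20, -27.34). ∠ZQR = 138.8° gives QR at 49.50° from the x-axis; with |QR| = 11.3, R = (44.54, -18.75). QR is perpendicular to RV, so RV runs at 139.5°; with |RV| = 10.0, V = (36.94, -12.25). Then |JV| = |V − J| = 48.31.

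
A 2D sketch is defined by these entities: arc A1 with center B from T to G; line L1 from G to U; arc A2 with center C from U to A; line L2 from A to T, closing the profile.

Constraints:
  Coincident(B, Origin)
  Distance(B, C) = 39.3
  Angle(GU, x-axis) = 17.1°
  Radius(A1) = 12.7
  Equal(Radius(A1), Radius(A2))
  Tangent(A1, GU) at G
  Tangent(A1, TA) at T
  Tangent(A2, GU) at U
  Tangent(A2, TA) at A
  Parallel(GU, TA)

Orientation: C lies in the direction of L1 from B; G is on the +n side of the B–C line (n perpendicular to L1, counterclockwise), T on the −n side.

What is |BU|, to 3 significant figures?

41.3

The slot axis is L1's direction at 17.1°, so u = (cos 17.1°, sin 17.1°) = (0.956, 0.294) and n = (−sin 17.1°, cos 17.1°) = (-0.294, 0.956). B is at the origin and C lies 39.3 along u from B, so C = 39.3·u = (37.6, 11.6). Tangency of A1 to both parallel lines with radius 12.7 puts G and T at B ± 12.7·n: G = (-3.73, 12.1), T = (3.73, -12.1). Equal radii place U and A the same way about C: U = C + 12.7·n = (33.8, 23.7), A = C − 12.7·n = (41.3, -0.583). Then |BU| = |U − B| = 41.3.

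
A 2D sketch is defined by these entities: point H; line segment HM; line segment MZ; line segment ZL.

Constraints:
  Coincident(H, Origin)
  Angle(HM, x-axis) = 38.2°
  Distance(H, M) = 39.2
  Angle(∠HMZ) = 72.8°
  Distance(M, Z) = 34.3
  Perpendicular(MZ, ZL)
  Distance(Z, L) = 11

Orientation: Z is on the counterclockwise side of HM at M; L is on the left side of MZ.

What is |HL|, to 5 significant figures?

34.858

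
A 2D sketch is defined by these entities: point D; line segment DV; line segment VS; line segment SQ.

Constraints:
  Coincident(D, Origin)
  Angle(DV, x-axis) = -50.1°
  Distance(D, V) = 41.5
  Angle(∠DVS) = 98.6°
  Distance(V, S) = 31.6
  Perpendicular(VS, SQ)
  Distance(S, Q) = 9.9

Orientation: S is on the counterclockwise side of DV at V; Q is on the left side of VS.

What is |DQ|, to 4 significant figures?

48.98

D is at the origin; DV runs at -50.1° with length 41.5, so V = 41.5·(cos -50.1°, sin -50.1°) = (26.62, -31.84). ∠DVS = 98.6°, so VS runs at -50.1° + (180° − 98.6°) = 31.30° from the x-axis; with |VS| = 31.6, S = V + 31.6·(cos 31.30°, sin 31.30°) = (53.62, -15.42). VS is perpendicular to SQ; with |SQ| = 9.9 on the left of VS, Q = S + 9.9·(-0.5195, 0.8545) = (48.48, -6.961). Then |DQ| = |Q − D| = 48.98.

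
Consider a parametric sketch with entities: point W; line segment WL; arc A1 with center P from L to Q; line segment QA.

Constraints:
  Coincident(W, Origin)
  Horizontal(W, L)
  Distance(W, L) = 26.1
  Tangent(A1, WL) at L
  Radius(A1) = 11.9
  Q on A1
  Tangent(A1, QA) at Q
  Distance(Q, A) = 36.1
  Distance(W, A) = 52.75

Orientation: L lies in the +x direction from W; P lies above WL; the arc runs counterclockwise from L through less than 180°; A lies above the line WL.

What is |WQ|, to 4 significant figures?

40.56

Checks: ∠(PL, LW) = 90.00° ✓; |PL| = 11.90 ✓; |PQ| = 11.90 ✓; ∠(PQ, QA) = 90.00° ✓; |QA| = 36.10 ✓; |WA| = 52.75 ✓.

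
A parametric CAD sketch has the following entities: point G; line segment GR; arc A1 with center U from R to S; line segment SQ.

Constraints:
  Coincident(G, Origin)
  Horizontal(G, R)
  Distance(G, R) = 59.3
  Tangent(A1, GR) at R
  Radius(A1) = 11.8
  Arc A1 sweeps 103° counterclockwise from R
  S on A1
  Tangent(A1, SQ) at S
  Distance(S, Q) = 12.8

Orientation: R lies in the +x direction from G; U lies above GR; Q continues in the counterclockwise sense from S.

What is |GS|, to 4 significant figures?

72.26

G is at the origin; G and R share the same y with |GR| = 59.3 and R on the +x side, so R = (59.30, 0.000). A1 meets GR tangentially, so UR is at right angles to GR, so U = R + (0, 11.8) = (59.30, 11.80). On A1, R sits at bearing -90° from U; a 103° counterclockwise sweep puts S at bearing 13°, so S = U + 11.8·(cos 13°, sin 13°) = (70.80, 14.45). Then |GS| = |S − G| = 72.26.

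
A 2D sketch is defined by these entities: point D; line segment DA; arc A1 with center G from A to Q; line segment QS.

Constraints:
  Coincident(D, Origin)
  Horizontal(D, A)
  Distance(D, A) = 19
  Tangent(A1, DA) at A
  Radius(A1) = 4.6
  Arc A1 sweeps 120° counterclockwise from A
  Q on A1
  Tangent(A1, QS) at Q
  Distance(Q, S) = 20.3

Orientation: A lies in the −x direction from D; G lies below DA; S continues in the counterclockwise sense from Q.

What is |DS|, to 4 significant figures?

27.64

D is at the origin; DA is horizontal with |DA| = 19.0 and A on the −x side, so A = (-19.00, 0.000). Since A1 is tangent to DA there, GA ⟂ DA, so G = A + (0, -4.6) = (-19.00, -4.600). On A1, A sits at bearing 90° from G; a 120° counterclockwise sweep puts Q at bearing 210°, so Q = G + 4.6·(cos 210°, sin 210°) = (-22.98, -6.900). The tangent condition forces GQ to be normal to QS, so QS runs along (−sin 210°, cos 210°); with |QS| = 20.3, S = (-12.83, -24.48). Then |DS| = |S − D| = 27.64.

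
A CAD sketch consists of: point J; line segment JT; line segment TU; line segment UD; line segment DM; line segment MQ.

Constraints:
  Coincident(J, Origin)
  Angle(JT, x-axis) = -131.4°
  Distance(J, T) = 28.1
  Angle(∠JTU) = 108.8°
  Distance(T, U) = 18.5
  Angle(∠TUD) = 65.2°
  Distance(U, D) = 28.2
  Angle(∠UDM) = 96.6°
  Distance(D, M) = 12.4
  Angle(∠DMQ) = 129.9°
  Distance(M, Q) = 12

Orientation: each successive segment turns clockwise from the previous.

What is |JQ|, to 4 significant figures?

16.03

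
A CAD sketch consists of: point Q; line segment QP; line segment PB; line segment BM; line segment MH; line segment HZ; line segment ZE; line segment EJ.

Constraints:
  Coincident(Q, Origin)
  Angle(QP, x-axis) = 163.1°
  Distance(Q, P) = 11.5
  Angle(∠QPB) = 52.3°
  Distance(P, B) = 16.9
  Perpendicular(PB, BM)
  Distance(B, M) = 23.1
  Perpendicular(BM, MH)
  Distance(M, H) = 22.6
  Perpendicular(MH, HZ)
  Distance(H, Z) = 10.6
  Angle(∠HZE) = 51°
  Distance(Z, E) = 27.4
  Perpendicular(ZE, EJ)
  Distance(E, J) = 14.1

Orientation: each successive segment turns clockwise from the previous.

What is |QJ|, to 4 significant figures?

31.60

Q is at the origin; QP runs at 163.1° with length 11.5, so P = (-11.00, 3.343). ∠QPB = 52.3° gives PB at 35.40° from the x-axis; with |PB| = 16.9, B = (2.772, 13.13). The perpendicularity gives BM at right angles to PB, so BM runs at -54.60°; with |BM| = 23.1, M = (16.15, -5.697). BM is perpendicular to MH, so MH runs at -144.6°; with |MH| = 22.6, H = (-2.268, -18.79). MH ⟂ HZ, so HZ runs at 125.4°; with |HZ| = 10.6, Z = (-8.409, -10.15). ∠HZE = 51.0° gives ZE at -3.600° from the x-axis; with |ZE| = 27.4, E = (18.94, -11.87). ZE ⟂ EJ, so EJ runs at -93.60°; with |EJ| = 14.1, J = (18.05, -25.94). Then |QJ| = |J − Q| = 31.60.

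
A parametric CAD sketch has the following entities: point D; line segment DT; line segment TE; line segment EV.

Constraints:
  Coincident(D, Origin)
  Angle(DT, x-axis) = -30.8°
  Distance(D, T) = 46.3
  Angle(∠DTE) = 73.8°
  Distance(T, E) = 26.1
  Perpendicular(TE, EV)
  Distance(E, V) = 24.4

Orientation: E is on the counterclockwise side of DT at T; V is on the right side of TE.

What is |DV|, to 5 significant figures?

70.112

D is at the origin; DT runs at -30.8° with length 46.3, so T = 46.3·(cos -30.8°, sin -30.8°) = (39.770, -23.708). ∠DTE = 73.8°, so TE runs at -30.8° + (180° − 73.8°) = 75.400° from the x-axis; with |TE| = 26.1, E = T + 26.1·(cos 75.400°, sin 75.400°) = (46.349, 1.5496). TE is perpendicular to EV; with |EV| = 24.4 on the right of TE, V = E + 24.4·(0.96771, -0.25207) = (69.961, -4.6009). Then |DV| = |V − D| = 70.112.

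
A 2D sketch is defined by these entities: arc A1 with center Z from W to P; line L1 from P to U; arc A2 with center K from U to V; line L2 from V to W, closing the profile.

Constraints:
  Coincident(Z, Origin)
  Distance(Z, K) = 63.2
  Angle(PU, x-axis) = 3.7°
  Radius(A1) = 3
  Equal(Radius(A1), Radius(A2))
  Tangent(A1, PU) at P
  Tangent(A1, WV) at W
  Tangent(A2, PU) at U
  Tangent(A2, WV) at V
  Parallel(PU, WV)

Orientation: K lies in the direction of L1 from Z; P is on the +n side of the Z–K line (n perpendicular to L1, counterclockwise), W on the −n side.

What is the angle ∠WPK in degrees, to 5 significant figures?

87.282°

The slot axis is L1's direction at 3.7°, so u = (cos 3.7°, sin 3.7°) = (0.99792, 0.064532) and n = (−sin 3.7°, cos 3.7°) = (-0.064532, 0.99792). Z is at the origin and K lies 63.2 along u from Z, so K = 63.2·u = (63.068, 4.0784). Tangency of A1 to both parallel lines with radius 3.0 puts P and W at Z ± 3.0·n: P = (-0.19360, 2.9937), W = (0.19360, -2.9937). Then cos ∠WPK = PW·PK / (|PW||PK|), giving 87.282°.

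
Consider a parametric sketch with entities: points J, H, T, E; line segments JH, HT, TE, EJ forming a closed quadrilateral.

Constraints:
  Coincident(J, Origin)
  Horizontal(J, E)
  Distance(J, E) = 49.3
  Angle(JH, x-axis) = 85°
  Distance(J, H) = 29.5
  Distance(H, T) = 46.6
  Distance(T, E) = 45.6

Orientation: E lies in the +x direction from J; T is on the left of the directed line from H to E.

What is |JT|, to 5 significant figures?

64.913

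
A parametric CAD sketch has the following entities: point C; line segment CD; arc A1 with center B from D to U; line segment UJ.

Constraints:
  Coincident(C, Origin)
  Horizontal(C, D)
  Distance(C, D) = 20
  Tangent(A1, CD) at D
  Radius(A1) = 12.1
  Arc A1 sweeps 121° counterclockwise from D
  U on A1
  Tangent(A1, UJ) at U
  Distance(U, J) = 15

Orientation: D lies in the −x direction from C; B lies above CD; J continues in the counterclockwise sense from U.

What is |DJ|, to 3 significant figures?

31.3

On A1, D sits at bearing -90° from B; a 121° counterclockwise sweep puts U at bearing 31°, so U = B + 12.1·(cos 31°, sin 31°) = (-9.63, 18.3). Tangency of A1 to UJ means the radius BU is perpendicular to UJ, so UJ runs along (−sin 31°, cos 31°); with |UJ| = 15.0, J = (-17.4, 31.2). Then |DJ| = |J − D| = 31.3.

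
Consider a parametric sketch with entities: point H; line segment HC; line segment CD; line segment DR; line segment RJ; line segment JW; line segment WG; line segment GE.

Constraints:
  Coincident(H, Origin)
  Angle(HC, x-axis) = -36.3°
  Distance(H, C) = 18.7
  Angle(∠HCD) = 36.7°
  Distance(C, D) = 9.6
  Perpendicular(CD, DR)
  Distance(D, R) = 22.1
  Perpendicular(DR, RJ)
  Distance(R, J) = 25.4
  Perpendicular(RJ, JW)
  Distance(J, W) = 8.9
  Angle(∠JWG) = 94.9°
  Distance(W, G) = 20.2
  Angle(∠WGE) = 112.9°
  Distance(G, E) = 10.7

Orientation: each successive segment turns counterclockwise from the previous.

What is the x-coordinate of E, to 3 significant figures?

-7.68

∠JWG = 94.9° gives WG at 102° from the x-axis; with |WG| = 20.2, G = (2.83, -10.3). ∠WGE = 112.9° gives GE at 169° from the x-axis; with |GE| = 10.7, E = (-7.68, -8.28). So E.x = -7.68.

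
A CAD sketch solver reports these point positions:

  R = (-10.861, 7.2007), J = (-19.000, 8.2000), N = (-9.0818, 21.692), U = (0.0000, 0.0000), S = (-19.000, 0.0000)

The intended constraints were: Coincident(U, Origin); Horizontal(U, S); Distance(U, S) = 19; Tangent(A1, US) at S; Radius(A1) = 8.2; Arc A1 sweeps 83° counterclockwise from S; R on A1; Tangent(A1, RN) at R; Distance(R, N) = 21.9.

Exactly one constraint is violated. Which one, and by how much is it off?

Distance(R, N) = 21.9 — off by 7.30.

U = (0.00, 0.00) ✓; U.y = 0.00, S.y = 0.00 ✓; |US| = 19.00 ✓; ∠(JS, SU) = 90.00° ✓; |JS| = 8.200 ✓; bearing(J→R) − bearing(J→S) = 83.00° ✓; |JR| = 8.200 ✓; ∠(JR, RN) = 90.00° ✓; |RN| = 14.60 ✗.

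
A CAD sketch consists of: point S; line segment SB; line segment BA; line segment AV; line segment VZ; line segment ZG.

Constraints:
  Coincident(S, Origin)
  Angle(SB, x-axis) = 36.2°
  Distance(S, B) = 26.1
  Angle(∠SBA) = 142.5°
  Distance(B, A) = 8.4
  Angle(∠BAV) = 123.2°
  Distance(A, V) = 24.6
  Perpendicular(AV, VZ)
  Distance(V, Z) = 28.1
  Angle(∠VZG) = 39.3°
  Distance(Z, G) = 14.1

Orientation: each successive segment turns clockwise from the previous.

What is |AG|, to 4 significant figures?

23.26

S is at the origin; SB runs at 36.2° with length 26.1, so B = (21.06, 15.41). ∠SBA = 142.5° gives BA at -1.300° from the x-axis; with |BA| = 8.4, A = (29.46, 15.22). ∠BAV = 123.2° gives AV at -58.10° from the x-axis; with |AV| = 24.6, V = (42.46, -5.660). AV ⟂ VZ, so VZ runs at -148.1°; with |VZ| = 28.1, Z = (18.60, -20.51). ∠VZG = 39.3° gives ZG at 71.20° from the x-axis; with |ZG| = 14.1, G = (23.15, -7.162). Then |AG| = |G − A| = 23.26.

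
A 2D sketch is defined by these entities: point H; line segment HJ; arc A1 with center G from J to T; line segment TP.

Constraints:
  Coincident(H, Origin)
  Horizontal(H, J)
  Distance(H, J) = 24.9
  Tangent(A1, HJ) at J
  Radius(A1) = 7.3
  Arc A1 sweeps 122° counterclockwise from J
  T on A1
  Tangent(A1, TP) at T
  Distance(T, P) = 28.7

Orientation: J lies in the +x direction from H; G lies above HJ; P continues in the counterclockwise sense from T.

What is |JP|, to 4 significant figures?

36.63

On A1, J sits at bearing -90° from G; a 122° counterclockwise sweep puts T at bearing 32°, so T = G + 7.3·(cos 32°, sin 32°) = (31.09, 11.17). Since A1 is tangent to TP there, GT ⟂ TP, so TP runs along (−sin 32°, cos 32°); with |TP| = 28.7, P = (15.88, 35.51). Then |JP| = |P − J| = 36.63.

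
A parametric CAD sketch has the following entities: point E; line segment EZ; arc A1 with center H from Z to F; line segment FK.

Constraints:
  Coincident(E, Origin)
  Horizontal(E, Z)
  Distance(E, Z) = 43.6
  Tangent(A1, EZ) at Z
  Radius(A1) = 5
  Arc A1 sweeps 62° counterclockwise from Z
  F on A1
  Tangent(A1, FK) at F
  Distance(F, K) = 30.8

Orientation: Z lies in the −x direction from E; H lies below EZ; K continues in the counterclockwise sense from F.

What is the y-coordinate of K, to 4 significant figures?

-29.85

On A1, Z sits at bearing 90° from H; a 62° counterclockwise sweep puts F at bearing 152°, so F = H + 5.0·(cos 152°, sin 152°) = (-48.01, -2.653). A1 meets FK tangentially, so HF is at right angles to FK, so FK runs along (−sin 152°, cos 152°); with |FK| = 30.8, K = (-62.47, -29.85). So K.y = -29.85.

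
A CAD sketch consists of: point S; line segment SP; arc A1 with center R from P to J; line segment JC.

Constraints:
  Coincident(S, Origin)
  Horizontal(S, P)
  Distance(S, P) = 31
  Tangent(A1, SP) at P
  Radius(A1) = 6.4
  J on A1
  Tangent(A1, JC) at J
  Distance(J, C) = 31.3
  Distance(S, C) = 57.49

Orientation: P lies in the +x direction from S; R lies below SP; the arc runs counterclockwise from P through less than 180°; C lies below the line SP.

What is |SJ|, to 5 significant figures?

28.061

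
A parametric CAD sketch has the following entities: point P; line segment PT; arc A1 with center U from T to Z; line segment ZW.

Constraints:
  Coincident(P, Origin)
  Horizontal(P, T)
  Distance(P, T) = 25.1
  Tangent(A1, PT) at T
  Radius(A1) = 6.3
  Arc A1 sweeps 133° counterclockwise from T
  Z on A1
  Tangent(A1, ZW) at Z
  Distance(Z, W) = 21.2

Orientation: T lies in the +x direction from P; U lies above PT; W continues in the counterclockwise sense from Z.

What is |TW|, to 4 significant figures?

27.90

P is at the origin; P and T share the same y with |PT| = 25.1 and T on the +x side, so T = (25.10, 0.000). Since A1 is tangent to PT there, UT ⟂ PT, so U = T + (0, 6.3) = (25.10, 6.300). On A1, T sits at bearing -90° from U; a 133° counterclockwise sweep puts Z at bearing 43°, so Z = U + 6.3·(cos 43°, sin 43°) = (29.71, 10.60). The tangent condition forces UZ to be normal to ZW, so ZW runs along (−sin 43°, cos 43°); with |ZW| = 21.2, W = (15.25, 26.10). Then |TW| = |W − T| = 27.90.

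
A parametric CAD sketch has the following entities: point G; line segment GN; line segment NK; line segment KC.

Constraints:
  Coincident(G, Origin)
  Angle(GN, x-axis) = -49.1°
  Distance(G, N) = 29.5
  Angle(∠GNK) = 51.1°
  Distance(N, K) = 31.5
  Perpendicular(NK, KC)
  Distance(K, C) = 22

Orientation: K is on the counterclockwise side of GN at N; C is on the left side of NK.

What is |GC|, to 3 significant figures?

13.0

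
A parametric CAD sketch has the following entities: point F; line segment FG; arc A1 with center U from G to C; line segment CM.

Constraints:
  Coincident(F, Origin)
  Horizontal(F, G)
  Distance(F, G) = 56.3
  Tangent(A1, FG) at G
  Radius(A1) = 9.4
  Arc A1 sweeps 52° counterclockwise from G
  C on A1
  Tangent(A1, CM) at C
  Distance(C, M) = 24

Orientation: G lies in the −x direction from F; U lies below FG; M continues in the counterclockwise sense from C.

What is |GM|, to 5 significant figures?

31.614

On A1, G sits at bearing 90° from U; a 52° counterclockwise sweep puts C at bearing 142°, so C = U + 9.4·(cos 142°, sin 142°) = (-63.707, -3.6128). Tangency of A1 to CM means the radius UC is perpendicular to CM, so CM runs along (−sin 142°, cos 142°); with |CM| = 24.0, M = (-78.483, -22.525). Then |GM| = |M − G| = 31.614.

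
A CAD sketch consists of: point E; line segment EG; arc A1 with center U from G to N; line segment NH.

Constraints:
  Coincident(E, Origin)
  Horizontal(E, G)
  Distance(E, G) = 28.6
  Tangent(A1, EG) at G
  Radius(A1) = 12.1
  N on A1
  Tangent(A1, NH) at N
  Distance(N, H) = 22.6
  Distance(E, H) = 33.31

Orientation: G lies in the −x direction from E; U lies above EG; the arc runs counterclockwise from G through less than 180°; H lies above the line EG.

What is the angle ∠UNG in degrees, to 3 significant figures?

51.8°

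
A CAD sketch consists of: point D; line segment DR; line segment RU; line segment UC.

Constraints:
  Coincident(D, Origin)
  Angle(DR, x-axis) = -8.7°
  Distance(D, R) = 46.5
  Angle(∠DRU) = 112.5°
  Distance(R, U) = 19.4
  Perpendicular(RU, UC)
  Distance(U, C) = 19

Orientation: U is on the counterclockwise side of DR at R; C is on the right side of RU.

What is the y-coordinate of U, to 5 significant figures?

9.5604

D is at the origin; DR runs at -8.7° with length 46.5, so R = 46.5·(cos -8.7°, sin -8.7°) = (45.965, -7.0336). ∠DRU = 112.5°, so RU runs at -8.7° + (180° − 112.5°) = 58.800° from the x-axis; with |RU| = 19.4, U = R + 19.4·(cos 58.800°, sin 58.800°) = (56.015, 9.5604). So U.y = 9.5604.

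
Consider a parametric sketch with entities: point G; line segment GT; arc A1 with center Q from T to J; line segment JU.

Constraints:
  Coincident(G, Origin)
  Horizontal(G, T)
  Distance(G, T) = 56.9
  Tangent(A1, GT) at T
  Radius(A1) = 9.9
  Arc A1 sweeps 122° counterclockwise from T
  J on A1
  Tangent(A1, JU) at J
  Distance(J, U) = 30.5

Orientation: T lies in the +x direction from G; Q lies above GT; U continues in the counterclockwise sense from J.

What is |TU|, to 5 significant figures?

41.741

G is at the origin; GT is horizontal with |GT| = 56.9 and T on the +x side, so T = (56.900, 0.0000). A1 meets GT tangentially, so QT is at right angles to GT, so Q = T + (0, 9.9) = (56.900, 9.9000). On A1, T sits at bearing -90° from Q; a 122° counterclockwise sweep puts J at bearing 32°, so J = Q + 9.9·(cos 32°, sin 32°) = (65.296, 15.146). The tangent condition forces QJ to be normal to JU, so JU runs along (−sin 32°, cos 32°); with |JU| = 30.5, U = (49.133, 41.012). Then |TU| = |U − T| = 41.741.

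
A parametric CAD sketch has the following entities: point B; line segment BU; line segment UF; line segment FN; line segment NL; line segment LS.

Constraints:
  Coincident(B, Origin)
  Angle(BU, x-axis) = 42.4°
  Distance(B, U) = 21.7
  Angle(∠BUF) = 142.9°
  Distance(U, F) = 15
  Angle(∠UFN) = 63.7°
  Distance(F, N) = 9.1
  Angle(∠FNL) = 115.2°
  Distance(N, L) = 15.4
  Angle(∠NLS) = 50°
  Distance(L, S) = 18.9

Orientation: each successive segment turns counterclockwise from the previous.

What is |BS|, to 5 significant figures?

31.926

B is at the origin; BU runs at 42.4° with length 21.7, so U = (16.024, 14.632). ∠BUF = 142.9° gives UF at 79.500° from the x-axis; with |UF| = 15.0, F = (18.758, 29.381). ∠UFN = 63.7° gives FN at -164.20° from the x-axis; with |FN| = 9.1, N = (10.002, 26.903). ∠FNL = 115.2° gives NL at -99.400° from the x-axis; with |NL| = 15.4, L = (7.4866, 11.710). ∠NLS = 50.0° gives LS at 30.600° from the x-axis; with |LS| = 18.9, S = (23.755, 21.331). Then |BS| = |S − B| = 31.926.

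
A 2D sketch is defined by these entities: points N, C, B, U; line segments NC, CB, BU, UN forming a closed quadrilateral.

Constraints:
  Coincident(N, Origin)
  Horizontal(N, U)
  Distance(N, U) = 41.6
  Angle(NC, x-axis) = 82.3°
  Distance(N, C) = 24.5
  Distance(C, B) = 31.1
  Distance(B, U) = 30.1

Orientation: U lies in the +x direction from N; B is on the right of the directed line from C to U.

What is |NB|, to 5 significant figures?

13.247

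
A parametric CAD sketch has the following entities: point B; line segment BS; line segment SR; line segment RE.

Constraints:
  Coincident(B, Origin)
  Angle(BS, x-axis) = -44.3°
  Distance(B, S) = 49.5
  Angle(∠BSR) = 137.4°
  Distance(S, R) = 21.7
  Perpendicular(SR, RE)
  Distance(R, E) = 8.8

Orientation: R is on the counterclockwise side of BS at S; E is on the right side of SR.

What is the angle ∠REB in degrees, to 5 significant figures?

53.957°

∠BSR = 137.4°, so SR runs at -44.3° + (180° − 137.4°) = -1.7000° from the x-axis; with |SR| = 21.7, R = S + 21.7·(cos -1.7000°, sin -1.7000°) = (57.117, -35.215). SR is perpendicular to RE; with |RE| = 8.8 on the right of SR, E = R + 8.8·(-0.029666, -0.99956) = (56.856, -44.011). Then cos ∠REB = ER·EB / (|ER||EB|), giving 53.957°.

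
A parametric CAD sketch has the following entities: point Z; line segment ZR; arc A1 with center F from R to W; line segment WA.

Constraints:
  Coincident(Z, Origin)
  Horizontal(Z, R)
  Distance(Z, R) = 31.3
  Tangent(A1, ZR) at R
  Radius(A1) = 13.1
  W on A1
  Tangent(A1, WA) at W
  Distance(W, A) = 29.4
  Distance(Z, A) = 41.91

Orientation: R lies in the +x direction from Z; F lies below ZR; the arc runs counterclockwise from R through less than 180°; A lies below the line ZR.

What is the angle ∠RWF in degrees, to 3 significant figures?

50.0°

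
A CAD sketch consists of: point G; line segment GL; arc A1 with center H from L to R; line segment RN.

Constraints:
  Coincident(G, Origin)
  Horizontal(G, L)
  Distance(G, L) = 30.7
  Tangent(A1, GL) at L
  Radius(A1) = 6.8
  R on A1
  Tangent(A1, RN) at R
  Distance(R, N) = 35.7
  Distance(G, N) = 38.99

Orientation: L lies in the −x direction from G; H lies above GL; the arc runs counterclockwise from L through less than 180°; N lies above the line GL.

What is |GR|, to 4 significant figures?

24.76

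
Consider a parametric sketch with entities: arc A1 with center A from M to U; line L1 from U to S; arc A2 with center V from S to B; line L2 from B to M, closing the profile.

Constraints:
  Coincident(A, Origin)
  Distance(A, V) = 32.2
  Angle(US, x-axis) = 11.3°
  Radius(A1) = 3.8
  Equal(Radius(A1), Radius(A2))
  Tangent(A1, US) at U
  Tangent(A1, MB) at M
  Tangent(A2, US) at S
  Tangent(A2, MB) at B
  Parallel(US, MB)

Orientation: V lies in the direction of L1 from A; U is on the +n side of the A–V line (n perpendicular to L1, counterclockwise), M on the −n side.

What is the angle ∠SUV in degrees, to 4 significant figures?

6.730°

The slot axis is L1's direction at 11.3°, so u = (cos 11.3°, sin 11.3°) = (0.9806, 0.1959) and n = (−sin 11.3°, cos 11.3°) = (-0.1959, 0.9806). A is at the origin and V lies 32.2 along u from A, so V = 32.2·u = (31.58, 6.309). Tangency of A1 to both parallel lines with radius 3.8 puts U and M at A ± 3.8·n: U = (-0.7446, 3.726), M = (0.7446, -3.726). Equal radii place S and B the same way about V: S = V + 3.8·n = (30.83, 10.04), B = V − 3.8·n = (32.32, 2.583). Then cos ∠SUV = US·UV / (|US||UV|), giving 6.730°.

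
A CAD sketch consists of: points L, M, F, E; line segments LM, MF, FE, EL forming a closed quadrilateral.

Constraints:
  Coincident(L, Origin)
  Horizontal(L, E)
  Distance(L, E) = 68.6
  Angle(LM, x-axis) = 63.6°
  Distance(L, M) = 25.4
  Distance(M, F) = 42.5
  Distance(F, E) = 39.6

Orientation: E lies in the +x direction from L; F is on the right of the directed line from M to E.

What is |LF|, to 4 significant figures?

34.91

Checks: |MF| = 42.50 ✓; |FE| = 39.60 ✓.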